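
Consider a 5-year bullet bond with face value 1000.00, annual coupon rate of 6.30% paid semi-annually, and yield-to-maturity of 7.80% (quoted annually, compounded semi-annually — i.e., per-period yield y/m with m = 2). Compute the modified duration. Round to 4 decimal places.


Answer: Modified duration = 4.1786

Derivation:
Coupon per period c = face * coupon_rate / m = 31.500000
Periods per year m = 2; per-period yield y/m = 0.039000
Number of cashflows N = 10
Cashflows (t years, CF_t, discount factor 1/(1+y/m)^(m*t), PV):
  t = 0.5000: CF_t = 31.500000, DF = 0.962464, PV = 30.317613
  t = 1.0000: CF_t = 31.500000, DF = 0.926337, PV = 29.179608
  t = 1.5000: CF_t = 31.500000, DF = 0.891566, PV = 28.084320
  t = 2.0000: CF_t = 31.500000, DF = 0.858100, PV = 27.030144
  t = 2.5000: CF_t = 31.500000, DF = 0.825890, PV = 26.015538
  t = 3.0000: CF_t = 31.500000, DF = 0.794889, PV = 25.039017
  t = 3.5000: CF_t = 31.500000, DF = 0.765052, PV = 24.099150
  t = 4.0000: CF_t = 31.500000, DF = 0.736335, PV = 23.194562
  t = 4.5000: CF_t = 31.500000, DF = 0.708696, PV = 22.323929
  t = 5.0000: CF_t = 1031.500000, DF = 0.682094, PV = 703.580439
Price P = sum_t PV_t = 938.864320
First compute Macaulay numerator sum_t t * PV_t:
  t * PV_t at t = 0.5000: 15.158807
  t * PV_t at t = 1.0000: 29.179608
  t * PV_t at t = 1.5000: 42.126480
  t * PV_t at t = 2.0000: 54.060289
  t * PV_t at t = 2.5000: 65.038846
  t * PV_t at t = 3.0000: 75.117050
  t * PV_t at t = 3.5000: 84.347024
  t * PV_t at t = 4.0000: 92.778247
  t * PV_t at t = 4.5000: 100.457679
  t * PV_t at t = 5.0000: 3517.902196
Macaulay duration D = 4076.166225 / 938.864320 = 4.341592
Modified duration = D / (1 + y/m) = 4.341592 / (1 + 0.039000) = 4.178626


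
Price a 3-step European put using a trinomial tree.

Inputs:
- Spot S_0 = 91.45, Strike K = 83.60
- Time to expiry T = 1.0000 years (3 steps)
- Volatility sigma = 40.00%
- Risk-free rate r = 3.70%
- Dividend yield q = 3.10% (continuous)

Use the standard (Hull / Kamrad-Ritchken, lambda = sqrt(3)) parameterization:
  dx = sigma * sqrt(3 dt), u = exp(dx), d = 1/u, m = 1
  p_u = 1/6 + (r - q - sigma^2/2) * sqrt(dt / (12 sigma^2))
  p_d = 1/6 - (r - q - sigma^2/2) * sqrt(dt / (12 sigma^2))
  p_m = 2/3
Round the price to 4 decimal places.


Answer: Price = V(0,0) = 9.6123

Derivation:
dt = T/N = 0.333333; dx = sigma*sqrt(3*dt) = 0.400000
u = exp(dx) = 1.491825; d = 1/u = 0.670320
p_u = 0.135833, p_m = 0.666667, p_d = 0.197500
Discount per step: exp(-r*dt) = 0.987742
Stock lattice S(k, j) with j the centered position index:
  k=0: S(0,+0) = 91.4500
  k=1: S(1,-1) = 61.3008; S(1,+0) = 91.4500; S(1,+1) = 136.4274
  k=2: S(2,-2) = 41.0911; S(2,-1) = 61.3008; S(2,+0) = 91.4500; S(2,+1) = 136.4274; S(2,+2) = 203.5257
  k=3: S(3,-3) = 27.5442; S(3,-2) = 41.0911; S(3,-1) = 61.3008; S(3,+0) = 91.4500; S(3,+1) = 136.4274; S(3,+2) = 203.5257; S(3,+3) = 303.6247
Terminal payoffs V(N, j) = max(K - S_T, 0):
  V(3,-3) = 56.055789; V(3,-2) = 42.508866; V(3,-1) = 22.299232; V(3,+0) = 0.000000; V(3,+1) = 0.000000; V(3,+2) = 0.000000; V(3,+3) = 0.000000
Backward induction: V(k, j) = exp(-r*dt) * [p_u * V(k+1, j+1) + p_m * V(k+1, j) + p_d * V(k+1, j-1)]
  V(2,-2) = exp(-r*dt) * [p_u*22.299232 + p_m*42.508866 + p_d*56.055789] = 41.919039
  V(2,-1) = exp(-r*dt) * [p_u*0.000000 + p_m*22.299232 + p_d*42.508866] = 22.976524
  V(2,+0) = exp(-r*dt) * [p_u*0.000000 + p_m*0.000000 + p_d*22.299232] = 4.350115
  V(2,+1) = exp(-r*dt) * [p_u*0.000000 + p_m*0.000000 + p_d*0.000000] = 0.000000
  V(2,+2) = exp(-r*dt) * [p_u*0.000000 + p_m*0.000000 + p_d*0.000000] = 0.000000
  V(1,-1) = exp(-r*dt) * [p_u*4.350115 + p_m*22.976524 + p_d*41.919039] = 23.891102
  V(1,+0) = exp(-r*dt) * [p_u*0.000000 + p_m*4.350115 + p_d*22.976524] = 7.346769
  V(1,+1) = exp(-r*dt) * [p_u*0.000000 + p_m*0.000000 + p_d*4.350115] = 0.848617
  V(0,+0) = exp(-r*dt) * [p_u*0.848617 + p_m*7.346769 + p_d*23.891102] = 9.612323


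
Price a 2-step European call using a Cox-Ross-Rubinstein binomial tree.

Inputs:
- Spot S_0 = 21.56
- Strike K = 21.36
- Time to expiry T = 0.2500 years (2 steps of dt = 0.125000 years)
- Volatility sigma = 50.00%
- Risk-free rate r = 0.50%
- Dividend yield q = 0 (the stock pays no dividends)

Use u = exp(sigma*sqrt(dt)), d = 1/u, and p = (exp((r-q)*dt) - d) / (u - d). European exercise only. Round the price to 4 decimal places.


dt = T/N = 0.125000
u = exp(sigma*sqrt(dt)) = 1.193365; d = 1/u = 0.837967
p = (exp((r-q)*dt) - d) / (u - d) = 0.457680
Discount per step: exp(-r*dt) = 0.999375
Stock lattice S(k, i) with i counting down-moves:
  k=0: S(0,0) = 21.5600
  k=1: S(1,0) = 25.7289; S(1,1) = 18.0666
  k=2: S(2,0) = 30.7040; S(2,1) = 21.5600; S(2,2) = 15.1392
Terminal payoffs V(N, i) = max(S_T - K, 0):
  V(2,0) = 9.344006; V(2,1) = 0.200000; V(2,2) = 0.000000
Backward induction: V(k, i) = exp(-r*dt) * [p * V(k+1, i) + (1-p) * V(k+1, i+1)].
  V(1,0) = exp(-r*dt) * [p*9.344006 + (1-p)*0.200000] = 4.382286
  V(1,1) = exp(-r*dt) * [p*0.200000 + (1-p)*0.000000] = 0.091479
  V(0,0) = exp(-r*dt) * [p*4.382286 + (1-p)*0.091479] = 2.054010

Answer: Price = V(0,0) = 2.0540


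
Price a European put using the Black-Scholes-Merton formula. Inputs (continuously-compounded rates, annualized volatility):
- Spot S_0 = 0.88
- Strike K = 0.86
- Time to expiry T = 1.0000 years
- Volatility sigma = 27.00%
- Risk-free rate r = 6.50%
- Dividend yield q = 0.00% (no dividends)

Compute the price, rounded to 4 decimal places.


Answer: Price = 0.0582

Derivation:
d1 = (ln(S/K) + (r - q + 0.5*sigma^2) * T) / (sigma * sqrt(T)) = 0.46088710
d2 = d1 - sigma * sqrt(T) = 0.19088710
exp(-rT) = 0.93706746; exp(-qT) = 1.00000000
P = K * exp(-rT) * N(-d2) - S_0 * exp(-qT) * N(-d1)
N(-d1) = 0.32243980; N(-d2) = 0.42430702
P = 0.8600 * 0.93706746 * 0.42430702 - 0.8800 * 1.00000000 * 0.32243980 = 0.0582


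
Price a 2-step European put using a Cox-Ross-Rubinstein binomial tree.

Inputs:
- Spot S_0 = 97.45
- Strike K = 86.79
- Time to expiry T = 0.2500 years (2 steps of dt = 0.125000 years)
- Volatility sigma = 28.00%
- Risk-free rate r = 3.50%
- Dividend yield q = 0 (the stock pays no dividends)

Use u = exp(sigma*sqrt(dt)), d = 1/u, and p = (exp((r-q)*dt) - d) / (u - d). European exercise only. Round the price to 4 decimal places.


dt = T/N = 0.125000
u = exp(sigma*sqrt(dt)) = 1.104061; d = 1/u = 0.905747
p = (exp((r-q)*dt) - d) / (u - d) = 0.497381
Discount per step: exp(-r*dt) = 0.995635
Stock lattice S(k, i) with i counting down-moves:
  k=0: S(0,0) = 97.4500
  k=1: S(1,0) = 107.5907; S(1,1) = 88.2651
  k=2: S(2,0) = 118.7867; S(2,1) = 97.4500; S(2,2) = 79.9458
Terminal payoffs V(N, i) = max(K - S_T, 0):
  V(2,0) = 0.000000; V(2,1) = 0.000000; V(2,2) = 6.844150
Backward induction: V(k, i) = exp(-r*dt) * [p * V(k+1, i) + (1-p) * V(k+1, i+1)].
  V(1,0) = exp(-r*dt) * [p*0.000000 + (1-p)*0.000000] = 0.000000
  V(1,1) = exp(-r*dt) * [p*0.000000 + (1-p)*6.844150] = 3.424984
  V(0,0) = exp(-r*dt) * [p*0.000000 + (1-p)*3.424984] = 1.713948

Answer: Price = V(0,0) = 1.7139


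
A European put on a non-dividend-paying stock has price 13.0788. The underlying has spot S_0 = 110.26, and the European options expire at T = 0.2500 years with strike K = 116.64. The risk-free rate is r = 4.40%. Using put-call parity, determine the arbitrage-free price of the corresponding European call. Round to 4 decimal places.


Answer: Call price = 7.9748

Derivation:
Put-call parity: C - P = S_0 * exp(-qT) - K * exp(-rT).
S_0 * exp(-qT) = 110.2600 * 1.00000000 = 110.26000000
K * exp(-rT) = 116.6400 * 0.98906028 = 115.36399092
C = P + S*exp(-qT) - K*exp(-rT)
C = 13.0788 + 110.26000000 - 115.36399092 = 7.9748


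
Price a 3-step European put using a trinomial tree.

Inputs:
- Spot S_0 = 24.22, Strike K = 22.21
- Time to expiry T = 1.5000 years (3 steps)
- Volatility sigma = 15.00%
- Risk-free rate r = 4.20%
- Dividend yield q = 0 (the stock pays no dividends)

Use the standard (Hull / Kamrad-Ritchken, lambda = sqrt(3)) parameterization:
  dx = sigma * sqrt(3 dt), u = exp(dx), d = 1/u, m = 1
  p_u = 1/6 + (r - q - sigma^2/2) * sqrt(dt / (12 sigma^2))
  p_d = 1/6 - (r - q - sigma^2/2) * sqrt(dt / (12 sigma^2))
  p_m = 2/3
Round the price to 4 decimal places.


Answer: Price = V(0,0) = 0.5140

Derivation:
dt = T/N = 0.500000; dx = sigma*sqrt(3*dt) = 0.183712
u = exp(dx) = 1.201669; d = 1/u = 0.832176
p_u = 0.208512, p_m = 0.666667, p_d = 0.124821
Discount per step: exp(-r*dt) = 0.979219
Stock lattice S(k, j) with j the centered position index:
  k=0: S(0,+0) = 24.2200
  k=1: S(1,-1) = 20.1553; S(1,+0) = 24.2200; S(1,+1) = 29.1044
  k=2: S(2,-2) = 16.7727; S(2,-1) = 20.1553; S(2,+0) = 24.2200; S(2,+1) = 29.1044; S(2,+2) = 34.9739
  k=3: S(3,-3) = 13.9579; S(3,-2) = 16.7727; S(3,-1) = 20.1553; S(3,+0) = 24.2200; S(3,+1) = 29.1044; S(3,+2) = 34.9739; S(3,+3) = 42.0271
Terminal payoffs V(N, j) = max(K - S_T, 0):
  V(3,-3) = 8.252129; V(3,-2) = 5.437255; V(3,-1) = 2.054706; V(3,+0) = 0.000000; V(3,+1) = 0.000000; V(3,+2) = 0.000000; V(3,+3) = 0.000000
Backward induction: V(k, j) = exp(-r*dt) * [p_u * V(k+1, j+1) + p_m * V(k+1, j) + p_d * V(k+1, j-1)]
  V(2,-2) = exp(-r*dt) * [p_u*2.054706 + p_m*5.437255 + p_d*8.252129] = 4.977672
  V(2,-1) = exp(-r*dt) * [p_u*0.000000 + p_m*2.054706 + p_d*5.437255] = 2.005919
  V(2,+0) = exp(-r*dt) * [p_u*0.000000 + p_m*0.000000 + p_d*2.054706] = 0.251141
  V(2,+1) = exp(-r*dt) * [p_u*0.000000 + p_m*0.000000 + p_d*0.000000] = 0.000000
  V(2,+2) = exp(-r*dt) * [p_u*0.000000 + p_m*0.000000 + p_d*0.000000] = 0.000000
  V(1,-1) = exp(-r*dt) * [p_u*0.251141 + p_m*2.005919 + p_d*4.977672] = 1.969174
  V(1,+0) = exp(-r*dt) * [p_u*0.000000 + p_m*0.251141 + p_d*2.005919] = 0.409126
  V(1,+1) = exp(-r*dt) * [p_u*0.000000 + p_m*0.000000 + p_d*0.251141] = 0.030696
  V(0,+0) = exp(-r*dt) * [p_u*0.030696 + p_m*0.409126 + p_d*1.969174] = 0.514037


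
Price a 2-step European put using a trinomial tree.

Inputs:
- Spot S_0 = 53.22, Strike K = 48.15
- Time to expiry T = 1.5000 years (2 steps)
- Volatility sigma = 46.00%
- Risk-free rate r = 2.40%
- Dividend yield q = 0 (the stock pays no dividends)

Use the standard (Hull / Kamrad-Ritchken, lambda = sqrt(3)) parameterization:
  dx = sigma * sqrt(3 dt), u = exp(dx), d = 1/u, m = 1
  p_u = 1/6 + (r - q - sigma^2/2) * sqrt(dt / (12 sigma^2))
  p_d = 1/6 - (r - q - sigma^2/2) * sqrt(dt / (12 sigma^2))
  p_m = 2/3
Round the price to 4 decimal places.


dt = T/N = 0.750000; dx = sigma*sqrt(3*dt) = 0.690000
u = exp(dx) = 1.993716; d = 1/u = 0.501576
p_u = 0.122210, p_m = 0.666667, p_d = 0.211123
Discount per step: exp(-r*dt) = 0.982161
Stock lattice S(k, j) with j the centered position index:
  k=0: S(0,+0) = 53.2200
  k=1: S(1,-1) = 26.6939; S(1,+0) = 53.2200; S(1,+1) = 106.1055
  k=2: S(2,-2) = 13.3890; S(2,-1) = 26.6939; S(2,+0) = 53.2200; S(2,+1) = 106.1055; S(2,+2) = 211.5443
Terminal payoffs V(N, j) = max(K - S_T, 0):
  V(2,-2) = 34.760989; V(2,-1) = 21.456122; V(2,+0) = 0.000000; V(2,+1) = 0.000000; V(2,+2) = 0.000000
Backward induction: V(k, j) = exp(-r*dt) * [p_u * V(k+1, j+1) + p_m * V(k+1, j) + p_d * V(k+1, j-1)]
  V(1,-1) = exp(-r*dt) * [p_u*0.000000 + p_m*21.456122 + p_d*34.760989] = 21.256844
  V(1,+0) = exp(-r*dt) * [p_u*0.000000 + p_m*0.000000 + p_d*21.456122] = 4.449076
  V(1,+1) = exp(-r*dt) * [p_u*0.000000 + p_m*0.000000 + p_d*0.000000] = 0.000000
  V(0,+0) = exp(-r*dt) * [p_u*0.000000 + p_m*4.449076 + p_d*21.256844] = 7.320894

Answer: Price = V(0,0) = 7.3209


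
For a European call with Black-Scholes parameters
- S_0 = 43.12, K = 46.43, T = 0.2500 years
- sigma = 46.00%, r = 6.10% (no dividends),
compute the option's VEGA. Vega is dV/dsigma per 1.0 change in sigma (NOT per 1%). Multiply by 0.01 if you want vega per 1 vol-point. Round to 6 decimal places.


Answer: Vega = 8.517010

Derivation:
d1 = -0.1402559801; d2 = -0.3702559801
phi(d1) = 0.3950375706; exp(-qT) = 1.0000000000; exp(-rT) = 0.9848656924
Vega = S * exp(-qT) * phi(d1) * sqrt(T) = 43.1200 * 1.0000000000 * 0.3950375706 * 0.5000000000 = 8.517010


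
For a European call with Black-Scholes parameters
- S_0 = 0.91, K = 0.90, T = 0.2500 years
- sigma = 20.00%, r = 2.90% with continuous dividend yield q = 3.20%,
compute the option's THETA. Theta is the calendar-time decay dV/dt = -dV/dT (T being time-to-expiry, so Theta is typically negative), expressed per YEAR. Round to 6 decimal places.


Answer: Theta = -0.068494

Derivation:
d1 = 0.1529983619; d2 = 0.0529983619
phi(d1) = 0.3943001796; exp(-qT) = 0.9920319148; exp(-rT) = 0.9927762179
Theta = -S*exp(-qT)*phi(d1)*sigma/(2*sqrt(T)) - r*K*exp(-rT)*N(d2) + q*S*exp(-qT)*N(d1)
N(d1) = 0.5608002164; N(d2) = 0.5211333935; sqrt(T) = 0.5000000000
Term 1 = -0.9100 * 0.9920319148 * 0.3943001796 * 0.2000 / (2 * 0.5000000000) = -0.0711908219
Term 2 = -0.0290 * 0.9000 * 0.9927762179 * 0.5211333935 = -0.0135033267
Term 3 = 0.0320 * 0.9100 * 0.9920319148 * 0.5608002164 = 0.0162003795
Theta = -0.0711908219 + (-0.0135033267) + (0.0162003795) = -0.068494


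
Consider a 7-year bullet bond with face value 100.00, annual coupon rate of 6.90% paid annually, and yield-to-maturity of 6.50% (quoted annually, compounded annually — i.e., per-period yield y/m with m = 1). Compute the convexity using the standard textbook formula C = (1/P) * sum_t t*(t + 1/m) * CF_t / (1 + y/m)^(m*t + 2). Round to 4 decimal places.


Coupon per period c = face * coupon_rate / m = 6.900000
Periods per year m = 1; per-period yield y/m = 0.065000
Number of cashflows N = 7
Cashflows (t years, CF_t, discount factor 1/(1+y/m)^(m*t), PV):
  t = 1.0000: CF_t = 6.900000, DF = 0.938967, PV = 6.478873
  t = 2.0000: CF_t = 6.900000, DF = 0.881659, PV = 6.083449
  t = 3.0000: CF_t = 6.900000, DF = 0.827849, PV = 5.712159
  t = 4.0000: CF_t = 6.900000, DF = 0.777323, PV = 5.363529
  t = 5.0000: CF_t = 6.900000, DF = 0.729881, PV = 5.036178
  t = 6.0000: CF_t = 6.900000, DF = 0.685334, PV = 4.728805
  t = 7.0000: CF_t = 106.900000, DF = 0.643506, PV = 68.790814
Price P = sum_t PV_t = 102.193808
Convexity numerator sum_t t*(t + 1/m) * CF_t / (1+y/m)^(m*t + 2):
  t = 1.0000: term = 11.424317
  t = 2.0000: term = 32.181176
  t = 3.0000: term = 60.434133
  t = 4.0000: term = 94.576108
  t = 5.0000: term = 133.205786
  t = 6.0000: term = 175.106198
  t = 7.0000: term = 3396.403363
Convexity = (1/P) * sum = 3903.331083 / 102.193808 = 38.195378

Answer: Convexity = 38.1954


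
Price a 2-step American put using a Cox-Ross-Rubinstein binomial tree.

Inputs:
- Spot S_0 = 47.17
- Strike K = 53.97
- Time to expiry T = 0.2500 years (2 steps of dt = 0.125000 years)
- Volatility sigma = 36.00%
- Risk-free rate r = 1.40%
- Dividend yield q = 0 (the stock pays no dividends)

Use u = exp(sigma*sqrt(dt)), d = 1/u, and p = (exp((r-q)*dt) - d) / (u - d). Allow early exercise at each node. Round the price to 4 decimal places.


Answer: Price = V(0,0) = 8.2070

Derivation:
dt = T/N = 0.125000
u = exp(sigma*sqrt(dt)) = 1.135734; d = 1/u = 0.880488
p = (exp((r-q)*dt) - d) / (u - d) = 0.475085
Discount per step: exp(-r*dt) = 0.998252
Stock lattice S(k, i) with i counting down-moves:
  k=0: S(0,0) = 47.1700
  k=1: S(1,0) = 53.5726; S(1,1) = 41.5326
  k=2: S(2,0) = 60.8442; S(2,1) = 47.1700; S(2,2) = 36.5690
Terminal payoffs V(N, i) = max(K - S_T, 0):
  V(2,0) = 0.000000; V(2,1) = 6.800000; V(2,2) = 17.401045
Backward induction: V(k, i) = exp(-r*dt) * [p * V(k+1, i) + (1-p) * V(k+1, i+1)]; then take max(V_cont, immediate exercise) for American.
  V(1,0) = exp(-r*dt) * [p*0.000000 + (1-p)*6.800000] = 3.563180; exercise = 0.397423; V(1,0) = max -> 3.563180
  V(1,1) = exp(-r*dt) * [p*6.800000 + (1-p)*17.401045] = 12.343026; exercise = 12.437391; V(1,1) = max -> 12.437391
  V(0,0) = exp(-r*dt) * [p*3.563180 + (1-p)*12.437391] = 8.207010; exercise = 6.800000; V(0,0) = max -> 8.207010


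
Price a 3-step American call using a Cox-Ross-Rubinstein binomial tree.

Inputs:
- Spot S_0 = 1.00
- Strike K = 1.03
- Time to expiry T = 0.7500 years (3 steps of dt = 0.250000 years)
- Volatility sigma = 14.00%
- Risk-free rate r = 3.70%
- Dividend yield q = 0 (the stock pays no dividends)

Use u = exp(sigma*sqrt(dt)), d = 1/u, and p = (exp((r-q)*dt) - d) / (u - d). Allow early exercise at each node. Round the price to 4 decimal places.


dt = T/N = 0.250000
u = exp(sigma*sqrt(dt)) = 1.072508; d = 1/u = 0.932394
p = (exp((r-q)*dt) - d) / (u - d) = 0.548831
Discount per step: exp(-r*dt) = 0.990793
Stock lattice S(k, i) with i counting down-moves:
  k=0: S(0,0) = 1.0000
  k=1: S(1,0) = 1.0725; S(1,1) = 0.9324
  k=2: S(2,0) = 1.1503; S(2,1) = 1.0000; S(2,2) = 0.8694
  k=3: S(3,0) = 1.2337; S(3,1) = 1.0725; S(3,2) = 0.9324; S(3,3) = 0.8106
Terminal payoffs V(N, i) = max(S_T - K, 0):
  V(3,0) = 0.203678; V(3,1) = 0.042508; V(3,2) = 0.000000; V(3,3) = 0.000000
Backward induction: V(k, i) = exp(-r*dt) * [p * V(k+1, i) + (1-p) * V(k+1, i+1)]; then take max(V_cont, immediate exercise) for American.
  V(2,0) = exp(-r*dt) * [p*0.203678 + (1-p)*0.042508] = 0.129757; exercise = 0.120274; V(2,0) = max -> 0.129757
  V(2,1) = exp(-r*dt) * [p*0.042508 + (1-p)*0.000000] = 0.023115; exercise = 0.000000; V(2,1) = max -> 0.023115
  V(2,2) = exp(-r*dt) * [p*0.000000 + (1-p)*0.000000] = 0.000000; exercise = 0.000000; V(2,2) = max -> 0.000000
  V(1,0) = exp(-r*dt) * [p*0.129757 + (1-p)*0.023115] = 0.080892; exercise = 0.042508; V(1,0) = max -> 0.080892
  V(1,1) = exp(-r*dt) * [p*0.023115 + (1-p)*0.000000] = 0.012569; exercise = 0.000000; V(1,1) = max -> 0.012569
  V(0,0) = exp(-r*dt) * [p*0.080892 + (1-p)*0.012569] = 0.049606; exercise = 0.000000; V(0,0) = max -> 0.049606

Answer: Price = V(0,0) = 0.0496


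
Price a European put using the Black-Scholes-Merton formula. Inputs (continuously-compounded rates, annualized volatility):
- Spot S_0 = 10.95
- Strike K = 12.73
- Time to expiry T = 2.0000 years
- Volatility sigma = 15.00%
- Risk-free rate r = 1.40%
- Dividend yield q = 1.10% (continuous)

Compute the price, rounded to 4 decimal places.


Answer: Price = 2.0256

Derivation:
d1 = (ln(S/K) + (r - q + 0.5*sigma^2) * T) / (sigma * sqrt(T)) = -0.57568842
d2 = d1 - sigma * sqrt(T) = -0.78782046
exp(-rT) = 0.97238837; exp(-qT) = 0.97824024
P = K * exp(-rT) * N(-d2) - S_0 * exp(-qT) * N(-d1)
N(-d1) = 0.71758710; N(-d2) = 0.78459913
P = 12.7300 * 0.97238837 * 0.78459913 - 10.9500 * 0.97824024 * 0.71758710 = 2.0256


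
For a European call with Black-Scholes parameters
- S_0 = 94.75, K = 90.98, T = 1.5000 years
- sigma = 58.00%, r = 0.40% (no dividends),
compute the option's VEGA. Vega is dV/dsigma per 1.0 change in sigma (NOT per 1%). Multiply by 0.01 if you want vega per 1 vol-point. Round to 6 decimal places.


Answer: Vega = 42.372850

Derivation:
d1 = 0.4207803049; d2 = -0.2895717205
phi(d1) = 0.3651428742; exp(-qT) = 1.0000000000; exp(-rT) = 0.9940179641
Vega = S * exp(-qT) * phi(d1) * sqrt(T) = 94.7500 * 1.0000000000 * 0.3651428742 * 1.2247448714 = 42.372850


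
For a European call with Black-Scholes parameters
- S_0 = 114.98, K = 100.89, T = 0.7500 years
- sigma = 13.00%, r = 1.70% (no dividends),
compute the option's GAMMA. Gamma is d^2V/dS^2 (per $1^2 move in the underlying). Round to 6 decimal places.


d1 = 1.3307025328; d2 = 1.2181192303
phi(d1) = 0.1645858190; exp(-qT) = 1.0000000000; exp(-rT) = 0.9873309369
Gamma = exp(-qT) * phi(d1) / (S * sigma * sqrt(T)) = 1.0000000000 * 0.1645858190 / (114.9800 * 0.1300 * 0.8660254038) = 0.012714

Answer: Gamma = 0.012714


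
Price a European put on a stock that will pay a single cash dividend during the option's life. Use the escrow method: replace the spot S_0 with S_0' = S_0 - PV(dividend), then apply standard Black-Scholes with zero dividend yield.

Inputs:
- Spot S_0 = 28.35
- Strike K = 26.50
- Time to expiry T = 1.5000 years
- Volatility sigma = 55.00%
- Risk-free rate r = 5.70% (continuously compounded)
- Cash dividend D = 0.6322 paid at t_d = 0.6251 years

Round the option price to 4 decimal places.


Answer: Price = 5.2852

Derivation:
PV(D) = D * exp(-r * t_d) = 0.6322 * 0.96499660 = 0.61007085
S_0' = S_0 - PV(D) = 28.3500 - 0.61007085 = 27.73992915
d1 = (ln(S_0'/K) + (r + sigma^2/2)*T) / (sigma*sqrt(T)) = 0.53161814
d2 = d1 - sigma*sqrt(T) = -0.14199153
exp(-rT) = 0.91805314
N(-d1) = 0.29749525; N(-d2) = 0.55645665
P = K * exp(-rT) * N(-d2) - S_0' * N(-d1) = 26.5000 * 0.91805314 * 0.55645665 - 27.73992915 * 0.29749525 = 5.2852


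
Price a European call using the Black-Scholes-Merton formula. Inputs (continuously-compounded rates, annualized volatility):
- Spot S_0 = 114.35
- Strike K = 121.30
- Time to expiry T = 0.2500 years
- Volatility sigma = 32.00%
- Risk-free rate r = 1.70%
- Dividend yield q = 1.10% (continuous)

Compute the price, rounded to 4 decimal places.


d1 = (ln(S/K) + (r - q + 0.5*sigma^2) * T) / (sigma * sqrt(T)) = -0.27939310
d2 = d1 - sigma * sqrt(T) = -0.43939310
exp(-rT) = 0.99575902; exp(-qT) = 0.99725378
C = S_0 * exp(-qT) * N(d1) - K * exp(-rT) * N(d2)
N(d1) = 0.38997158; N(d2) = 0.33018836
C = 114.3500 * 0.99725378 * 0.38997158 - 121.3000 * 0.99575902 * 0.33018836 = 4.5888

Answer: Price = 4.5888


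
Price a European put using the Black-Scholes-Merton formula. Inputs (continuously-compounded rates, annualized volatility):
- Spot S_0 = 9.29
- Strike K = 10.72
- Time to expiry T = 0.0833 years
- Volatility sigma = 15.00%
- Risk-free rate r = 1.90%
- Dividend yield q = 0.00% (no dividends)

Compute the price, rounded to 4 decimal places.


d1 = (ln(S/K) + (r - q + 0.5*sigma^2) * T) / (sigma * sqrt(T)) = -3.24888661
d2 = d1 - sigma * sqrt(T) = -3.29217922
exp(-rT) = 0.99841855; exp(-qT) = 1.00000000
P = K * exp(-rT) * N(-d2) - S_0 * exp(-qT) * N(-d1)
N(-d1) = 0.99942071; N(-d2) = 0.99950293
P = 10.7200 * 0.99841855 * 0.99950293 - 9.2900 * 1.00000000 * 0.99942071 = 1.4131

Answer: Price = 1.4131


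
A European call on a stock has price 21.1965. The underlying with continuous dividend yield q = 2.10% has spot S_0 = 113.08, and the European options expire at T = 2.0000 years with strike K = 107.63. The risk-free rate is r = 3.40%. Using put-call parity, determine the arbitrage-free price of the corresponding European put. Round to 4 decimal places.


Answer: Put price = 13.3220

Derivation:
Put-call parity: C - P = S_0 * exp(-qT) - K * exp(-rT).
S_0 * exp(-qT) = 113.0800 * 0.95886978 = 108.42899479
K * exp(-rT) = 107.6300 * 0.93426047 = 100.55445477
P = C - S*exp(-qT) + K*exp(-rT)
P = 21.1965 - 108.42899479 + 100.55445477 = 13.3220


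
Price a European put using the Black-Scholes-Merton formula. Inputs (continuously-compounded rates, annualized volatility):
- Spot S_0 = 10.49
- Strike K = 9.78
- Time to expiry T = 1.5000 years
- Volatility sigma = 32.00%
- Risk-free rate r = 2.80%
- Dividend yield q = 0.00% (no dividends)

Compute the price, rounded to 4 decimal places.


Answer: Price = 1.0490

Derivation:
d1 = (ln(S/K) + (r - q + 0.5*sigma^2) * T) / (sigma * sqrt(T)) = 0.48194460
d2 = d1 - sigma * sqrt(T) = 0.09002625
exp(-rT) = 0.95886978; exp(-qT) = 1.00000000
P = K * exp(-rT) * N(-d2) - S_0 * exp(-qT) * N(-d1)
N(-d1) = 0.31492265; N(-d2) = 0.46413318
P = 9.7800 * 0.95886978 * 0.46413318 - 10.4900 * 1.00000000 * 0.31492265 = 1.0490


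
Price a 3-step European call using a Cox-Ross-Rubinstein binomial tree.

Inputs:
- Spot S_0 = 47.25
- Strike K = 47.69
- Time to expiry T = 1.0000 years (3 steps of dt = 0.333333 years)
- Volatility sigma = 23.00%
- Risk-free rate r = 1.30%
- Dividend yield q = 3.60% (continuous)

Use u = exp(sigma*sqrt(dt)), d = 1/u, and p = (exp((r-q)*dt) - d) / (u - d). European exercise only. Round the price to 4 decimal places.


Answer: Price = V(0,0) = 3.8866

Derivation:
dt = T/N = 0.333333
u = exp(sigma*sqrt(dt)) = 1.142011; d = 1/u = 0.875648
p = (exp((r-q)*dt) - d) / (u - d) = 0.438178
Discount per step: exp(-r*dt) = 0.995676
Stock lattice S(k, i) with i counting down-moves:
  k=0: S(0,0) = 47.2500
  k=1: S(1,0) = 53.9600; S(1,1) = 41.3744
  k=2: S(2,0) = 61.6229; S(2,1) = 47.2500; S(2,2) = 36.2294
  k=3: S(3,0) = 70.3740; S(3,1) = 53.9600; S(3,2) = 41.3744; S(3,3) = 31.7242
Terminal payoffs V(N, i) = max(S_T - K, 0):
  V(3,0) = 22.684033; V(3,1) = 6.270010; V(3,2) = 0.000000; V(3,3) = 0.000000
Backward induction: V(k, i) = exp(-r*dt) * [p * V(k+1, i) + (1-p) * V(k+1, i+1)].
  V(2,0) = exp(-r*dt) * [p*22.684033 + (1-p)*6.270010] = 13.404067
  V(2,1) = exp(-r*dt) * [p*6.270010 + (1-p)*0.000000] = 2.735502
  V(2,2) = exp(-r*dt) * [p*0.000000 + (1-p)*0.000000] = 0.000000
  V(1,0) = exp(-r*dt) * [p*13.404067 + (1-p)*2.735502] = 7.378194
  V(1,1) = exp(-r*dt) * [p*2.735502 + (1-p)*0.000000] = 1.193455
  V(0,0) = exp(-r*dt) * [p*7.378194 + (1-p)*1.193455] = 3.886595


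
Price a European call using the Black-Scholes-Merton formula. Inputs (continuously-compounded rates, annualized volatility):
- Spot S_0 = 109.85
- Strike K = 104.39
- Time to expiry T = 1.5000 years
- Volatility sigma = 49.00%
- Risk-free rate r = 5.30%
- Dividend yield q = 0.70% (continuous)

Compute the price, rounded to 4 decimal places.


d1 = (ln(S/K) + (r - q + 0.5*sigma^2) * T) / (sigma * sqrt(T)) = 0.49999070
d2 = d1 - sigma * sqrt(T) = -0.10013429
exp(-rT) = 0.92357802; exp(-qT) = 0.98955493
C = S_0 * exp(-qT) * N(d1) - K * exp(-rT) * N(d2)
N(d1) = 0.69145919; N(d2) = 0.46011886
C = 109.8500 * 0.98955493 * 0.69145919 - 104.3900 * 0.92357802 * 0.46011886 = 30.8023

Answer: Price = 30.8023


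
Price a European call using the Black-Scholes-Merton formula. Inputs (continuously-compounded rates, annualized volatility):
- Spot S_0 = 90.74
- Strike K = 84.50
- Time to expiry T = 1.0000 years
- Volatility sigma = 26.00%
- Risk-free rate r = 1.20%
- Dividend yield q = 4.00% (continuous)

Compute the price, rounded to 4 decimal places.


Answer: Price = 10.7928

Derivation:
d1 = (ln(S/K) + (r - q + 0.5*sigma^2) * T) / (sigma * sqrt(T)) = 0.29633361
d2 = d1 - sigma * sqrt(T) = 0.03633361
exp(-rT) = 0.98807171; exp(-qT) = 0.96078944
C = S_0 * exp(-qT) * N(d1) - K * exp(-rT) * N(d2)
N(d1) = 0.61651234; N(d2) = 0.51449183
C = 90.7400 * 0.96078944 * 0.61651234 - 84.5000 * 0.98807171 * 0.51449183 = 10.7928


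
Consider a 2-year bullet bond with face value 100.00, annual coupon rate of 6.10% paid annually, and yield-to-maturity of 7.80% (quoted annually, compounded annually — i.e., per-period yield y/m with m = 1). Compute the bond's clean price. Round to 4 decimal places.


Answer: Price = 96.9601

Derivation:
Coupon per period c = face * coupon_rate / m = 6.100000
Periods per year m = 1; per-period yield y/m = 0.078000
Number of cashflows N = 2
Cashflows (t years, CF_t, discount factor 1/(1+y/m)^(m*t), PV):
  t = 1.0000: CF_t = 6.100000, DF = 0.927644, PV = 5.658627
  t = 2.0000: CF_t = 106.100000, DF = 0.860523, PV = 91.301489
Price P = sum_t PV_t = 96.960116


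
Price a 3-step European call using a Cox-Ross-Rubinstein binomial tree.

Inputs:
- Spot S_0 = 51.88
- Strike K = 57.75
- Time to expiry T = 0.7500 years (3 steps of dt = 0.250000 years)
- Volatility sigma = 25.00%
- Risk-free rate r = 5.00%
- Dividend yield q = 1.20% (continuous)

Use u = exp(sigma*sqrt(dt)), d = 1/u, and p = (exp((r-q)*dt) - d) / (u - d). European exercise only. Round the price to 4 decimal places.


dt = T/N = 0.250000
u = exp(sigma*sqrt(dt)) = 1.133148; d = 1/u = 0.882497
p = (exp((r-q)*dt) - d) / (u - d) = 0.506872
Discount per step: exp(-r*dt) = 0.987578
Stock lattice S(k, i) with i counting down-moves:
  k=0: S(0,0) = 51.8800
  k=1: S(1,0) = 58.7877; S(1,1) = 45.7839
  k=2: S(2,0) = 66.6152; S(2,1) = 51.8800; S(2,2) = 40.4042
  k=3: S(3,0) = 75.4850; S(3,1) = 58.7877; S(3,2) = 45.7839; S(3,3) = 35.6566
Terminal payoffs V(N, i) = max(S_T - K, 0):
  V(3,0) = 17.734955; V(3,1) = 1.037742; V(3,2) = 0.000000; V(3,3) = 0.000000
Backward induction: V(k, i) = exp(-r*dt) * [p * V(k+1, i) + (1-p) * V(k+1, i+1)].
  V(2,0) = exp(-r*dt) * [p*17.734955 + (1-p)*1.037742] = 9.383074
  V(2,1) = exp(-r*dt) * [p*1.037742 + (1-p)*0.000000] = 0.519469
  V(2,2) = exp(-r*dt) * [p*0.000000 + (1-p)*0.000000] = 0.000000
  V(1,0) = exp(-r*dt) * [p*9.383074 + (1-p)*0.519469] = 4.949924
  V(1,1) = exp(-r*dt) * [p*0.519469 + (1-p)*0.000000] = 0.260033
  V(0,0) = exp(-r*dt) * [p*4.949924 + (1-p)*0.260033] = 2.604450

Answer: Price = V(0,0) = 2.6044


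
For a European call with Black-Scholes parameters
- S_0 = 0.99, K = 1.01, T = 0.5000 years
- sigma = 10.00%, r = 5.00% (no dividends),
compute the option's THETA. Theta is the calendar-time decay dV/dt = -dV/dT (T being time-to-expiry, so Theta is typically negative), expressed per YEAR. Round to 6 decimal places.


d1 = 0.1060565885; d2 = 0.0353459104
phi(d1) = 0.3967049264; exp(-qT) = 1.0000000000; exp(-rT) = 0.9753099120
Theta = -S*exp(-qT)*phi(d1)*sigma/(2*sqrt(T)) - r*K*exp(-rT)*N(d2) + q*S*exp(-qT)*N(d1)
N(d1) = 0.5422312729; N(d2) = 0.5140980425; sqrt(T) = 0.7071067812
Term 1 = -0.9900 * 1.0000000000 * 0.3967049264 * 0.1000 / (2 * 0.7071067812) = -0.0277707616
Term 2 = -0.0500 * 1.0100 * 0.9753099120 * 0.5140980425 = -0.0253209483
Term 3 = 0 (no dividend yield, q = 0)
Theta = -0.0277707616 + (-0.0253209483) + (0.0000000000) = -0.053092

Answer: Theta = -0.053092


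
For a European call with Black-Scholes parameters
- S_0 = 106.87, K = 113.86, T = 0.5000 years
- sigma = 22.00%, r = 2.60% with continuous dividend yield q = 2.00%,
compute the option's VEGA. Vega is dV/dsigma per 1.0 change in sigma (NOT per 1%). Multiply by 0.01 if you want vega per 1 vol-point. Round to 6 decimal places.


d1 = -0.3102044086; d2 = -0.4657679004
phi(d1) = 0.3802022539; exp(-qT) = 0.9900498337; exp(-rT) = 0.9870841350
Vega = S * exp(-qT) * phi(d1) * sqrt(T) = 106.8700 * 0.9900498337 * 0.3802022539 * 0.7071067812 = 28.445433

Answer: Vega = 28.445433


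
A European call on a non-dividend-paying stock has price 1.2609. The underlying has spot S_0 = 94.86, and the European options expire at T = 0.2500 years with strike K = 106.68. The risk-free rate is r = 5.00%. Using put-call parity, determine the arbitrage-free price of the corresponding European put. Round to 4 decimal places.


Answer: Put price = 11.7557

Derivation:
Put-call parity: C - P = S_0 * exp(-qT) - K * exp(-rT).
S_0 * exp(-qT) = 94.8600 * 1.00000000 = 94.86000000
K * exp(-rT) = 106.6800 * 0.98757780 = 105.35479976
P = C - S*exp(-qT) + K*exp(-rT)
P = 1.2609 - 94.86000000 + 105.35479976 = 11.7557


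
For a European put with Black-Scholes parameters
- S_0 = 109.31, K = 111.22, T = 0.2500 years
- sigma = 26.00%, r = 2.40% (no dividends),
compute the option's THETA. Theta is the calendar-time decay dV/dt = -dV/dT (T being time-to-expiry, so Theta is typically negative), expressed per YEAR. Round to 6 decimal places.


d1 = -0.0220949189; d2 = -0.1520949189
phi(d1) = 0.3988449134; exp(-qT) = 1.0000000000; exp(-rT) = 0.9940179641
Theta = -S*exp(-qT)*phi(d1)*sigma/(2*sqrt(T)) + r*K*exp(-rT)*N(-d2) - q*S*exp(-qT)*N(-d1)
N(-d1) = 0.5088138802; N(-d2) = 0.5604439641; sqrt(T) = 0.5000000000
Term 1 = -109.3100 * 1.0000000000 * 0.3988449134 * 0.2600 / (2 * 0.5000000000) = -11.3354117458
Term 2 = 0.0240 * 111.2200 * 0.9940179641 * 0.5604439641 = 1.4870328473
Term 3 = 0 (no dividend yield, q = 0)
Theta = -11.3354117458 + (1.4870328473) + (0.0000000000) = -9.848379

Answer: Theta = -9.848379


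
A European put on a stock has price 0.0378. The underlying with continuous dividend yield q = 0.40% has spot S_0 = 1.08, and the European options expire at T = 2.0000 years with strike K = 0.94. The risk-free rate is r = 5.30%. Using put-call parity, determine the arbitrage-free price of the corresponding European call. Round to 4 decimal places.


Answer: Call price = 0.2637

Derivation:
Put-call parity: C - P = S_0 * exp(-qT) - K * exp(-rT).
S_0 * exp(-qT) = 1.0800 * 0.99203191 = 1.07139447
K * exp(-rT) = 0.9400 * 0.89942465 = 0.84545917
C = P + S*exp(-qT) - K*exp(-rT)
C = 0.0378 + 1.07139447 - 0.84545917 = 0.2637


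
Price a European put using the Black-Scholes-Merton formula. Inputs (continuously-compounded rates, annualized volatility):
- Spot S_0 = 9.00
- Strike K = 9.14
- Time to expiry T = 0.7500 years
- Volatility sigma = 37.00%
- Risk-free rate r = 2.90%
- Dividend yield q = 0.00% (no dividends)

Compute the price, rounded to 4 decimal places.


Answer: Price = 1.1139

Derivation:
d1 = (ln(S/K) + (r - q + 0.5*sigma^2) * T) / (sigma * sqrt(T)) = 0.17992011
d2 = d1 - sigma * sqrt(T) = -0.14050929
exp(-rT) = 0.97848483; exp(-qT) = 1.00000000
P = K * exp(-rT) * N(-d2) - S_0 * exp(-qT) * N(-d1)
N(-d1) = 0.42860764; N(-d2) = 0.55587119
P = 9.1400 * 0.97848483 * 0.55587119 - 9.0000 * 1.00000000 * 0.42860764 = 1.1139


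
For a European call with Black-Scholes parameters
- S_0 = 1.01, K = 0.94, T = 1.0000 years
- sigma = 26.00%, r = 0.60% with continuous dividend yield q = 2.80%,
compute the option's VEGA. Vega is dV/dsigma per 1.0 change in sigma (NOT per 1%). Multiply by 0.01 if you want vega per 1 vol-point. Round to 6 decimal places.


Answer: Vega = 0.372055

Derivation:
d1 = 0.3216374407; d2 = 0.0616374407
phi(d1) = 0.3788314655; exp(-qT) = 0.9723883668; exp(-rT) = 0.9940179641
Vega = S * exp(-qT) * phi(d1) * sqrt(T) = 1.0100 * 0.9723883668 * 0.3788314655 * 1.0000000000 = 0.372055


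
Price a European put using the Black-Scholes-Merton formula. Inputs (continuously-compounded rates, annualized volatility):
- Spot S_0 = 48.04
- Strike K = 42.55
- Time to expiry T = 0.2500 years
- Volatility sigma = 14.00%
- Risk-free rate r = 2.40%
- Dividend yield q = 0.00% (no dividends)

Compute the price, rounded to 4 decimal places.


Answer: Price = 0.0429

Derivation:
d1 = (ln(S/K) + (r - q + 0.5*sigma^2) * T) / (sigma * sqrt(T)) = 1.85434489
d2 = d1 - sigma * sqrt(T) = 1.78434489
exp(-rT) = 0.99401796; exp(-qT) = 1.00000000
P = K * exp(-rT) * N(-d2) - S_0 * exp(-qT) * N(-d1)
N(-d1) = 0.03184492; N(-d2) = 0.03718382
P = 42.5500 * 0.99401796 * 0.03718382 - 48.0400 * 1.00000000 * 0.03184492 = 0.0429


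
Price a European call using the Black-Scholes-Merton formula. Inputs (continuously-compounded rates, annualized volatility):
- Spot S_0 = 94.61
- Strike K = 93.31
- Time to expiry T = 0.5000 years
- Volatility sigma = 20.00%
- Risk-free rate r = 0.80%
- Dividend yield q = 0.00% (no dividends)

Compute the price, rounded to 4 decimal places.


Answer: Price = 6.1644

Derivation:
d1 = (ln(S/K) + (r - q + 0.5*sigma^2) * T) / (sigma * sqrt(T)) = 0.19682950
d2 = d1 - sigma * sqrt(T) = 0.05540815
exp(-rT) = 0.99600799; exp(-qT) = 1.00000000
C = S_0 * exp(-qT) * N(d1) - K * exp(-rT) * N(d2)
N(d1) = 0.57801952; N(d2) = 0.52209335
C = 94.6100 * 1.00000000 * 0.57801952 - 93.3100 * 0.99600799 * 0.52209335 = 6.1644


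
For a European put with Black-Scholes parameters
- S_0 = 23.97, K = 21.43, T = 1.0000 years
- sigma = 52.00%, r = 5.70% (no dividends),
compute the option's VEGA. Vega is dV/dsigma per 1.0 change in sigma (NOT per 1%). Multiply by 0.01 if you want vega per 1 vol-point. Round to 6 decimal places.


d1 = 0.5850216134; d2 = 0.0650216134
phi(d1) = 0.3361950850; exp(-qT) = 1.0000000000; exp(-rT) = 0.9445940694
Vega = S * exp(-qT) * phi(d1) * sqrt(T) = 23.9700 * 1.0000000000 * 0.3361950850 * 1.0000000000 = 8.058596

Answer: Vega = 8.058596


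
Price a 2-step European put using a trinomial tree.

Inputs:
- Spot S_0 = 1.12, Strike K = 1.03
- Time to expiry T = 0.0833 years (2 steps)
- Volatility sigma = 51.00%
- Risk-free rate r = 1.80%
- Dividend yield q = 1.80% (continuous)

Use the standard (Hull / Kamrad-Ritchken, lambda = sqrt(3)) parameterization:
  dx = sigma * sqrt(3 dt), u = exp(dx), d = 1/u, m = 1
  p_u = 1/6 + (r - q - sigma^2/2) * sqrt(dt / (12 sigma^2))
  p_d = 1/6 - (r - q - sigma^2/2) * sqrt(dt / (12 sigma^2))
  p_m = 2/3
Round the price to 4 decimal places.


dt = T/N = 0.041650; dx = sigma*sqrt(3*dt) = 0.180276
u = exp(dx) = 1.197548; d = 1/u = 0.835040
p_u = 0.151644, p_m = 0.666667, p_d = 0.181690
Discount per step: exp(-r*dt) = 0.999251
Stock lattice S(k, j) with j the centered position index:
  k=0: S(0,+0) = 1.1200
  k=1: S(1,-1) = 0.9352; S(1,+0) = 1.1200; S(1,+1) = 1.3413
  k=2: S(2,-2) = 0.7810; S(2,-1) = 0.9352; S(2,+0) = 1.1200; S(2,+1) = 1.3413; S(2,+2) = 1.6062
Terminal payoffs V(N, j) = max(K - S_T, 0):
  V(2,-2) = 0.249034; V(2,-1) = 0.094756; V(2,+0) = 0.000000; V(2,+1) = 0.000000; V(2,+2) = 0.000000
Backward induction: V(k, j) = exp(-r*dt) * [p_u * V(k+1, j+1) + p_m * V(k+1, j) + p_d * V(k+1, j-1)]
  V(1,-1) = exp(-r*dt) * [p_u*0.000000 + p_m*0.094756 + p_d*0.249034] = 0.108336
  V(1,+0) = exp(-r*dt) * [p_u*0.000000 + p_m*0.000000 + p_d*0.094756] = 0.017203
  V(1,+1) = exp(-r*dt) * [p_u*0.000000 + p_m*0.000000 + p_d*0.000000] = 0.000000
  V(0,+0) = exp(-r*dt) * [p_u*0.000000 + p_m*0.017203 + p_d*0.108336] = 0.031129

Answer: Price = V(0,0) = 0.0311


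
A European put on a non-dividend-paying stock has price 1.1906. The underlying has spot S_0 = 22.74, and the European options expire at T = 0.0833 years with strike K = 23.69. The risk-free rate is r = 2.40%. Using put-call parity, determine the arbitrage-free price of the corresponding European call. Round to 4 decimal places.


Put-call parity: C - P = S_0 * exp(-qT) - K * exp(-rT).
S_0 * exp(-qT) = 22.7400 * 1.00000000 = 22.74000000
K * exp(-rT) = 23.6900 * 0.99800280 = 23.64268626
C = P + S*exp(-qT) - K*exp(-rT)
C = 1.1906 + 22.74000000 - 23.64268626 = 0.2879

Answer: Call price = 0.2879


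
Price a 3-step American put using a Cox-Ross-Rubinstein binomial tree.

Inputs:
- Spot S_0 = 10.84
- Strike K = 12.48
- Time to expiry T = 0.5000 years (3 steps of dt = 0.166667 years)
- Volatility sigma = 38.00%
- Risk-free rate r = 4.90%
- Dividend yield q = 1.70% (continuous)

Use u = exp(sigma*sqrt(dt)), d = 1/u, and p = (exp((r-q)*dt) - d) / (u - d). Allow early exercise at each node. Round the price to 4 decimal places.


Answer: Price = V(0,0) = 2.0603

Derivation:
dt = T/N = 0.166667
u = exp(sigma*sqrt(dt)) = 1.167815; d = 1/u = 0.856300
p = (exp((r-q)*dt) - d) / (u - d) = 0.478460
Discount per step: exp(-r*dt) = 0.991867
Stock lattice S(k, i) with i counting down-moves:
  k=0: S(0,0) = 10.8400
  k=1: S(1,0) = 12.6591; S(1,1) = 9.2823
  k=2: S(2,0) = 14.7835; S(2,1) = 10.8400; S(2,2) = 7.9484
  k=3: S(3,0) = 17.2644; S(3,1) = 12.6591; S(3,2) = 9.2823; S(3,3) = 6.8062
Terminal payoffs V(N, i) = max(K - S_T, 0):
  V(3,0) = 0.000000; V(3,1) = 0.000000; V(3,2) = 3.197707; V(3,3) = 5.673759
Backward induction: V(k, i) = exp(-r*dt) * [p * V(k+1, i) + (1-p) * V(k+1, i+1)]; then take max(V_cont, immediate exercise) for American.
  V(2,0) = exp(-r*dt) * [p*0.000000 + (1-p)*0.000000] = 0.000000; exercise = 0.000000; V(2,0) = max -> 0.000000
  V(2,1) = exp(-r*dt) * [p*0.000000 + (1-p)*3.197707] = 1.654166; exercise = 1.640000; V(2,1) = max -> 1.654166
  V(2,2) = exp(-r*dt) * [p*3.197707 + (1-p)*5.673759] = 4.452555; exercise = 4.531571; V(2,2) = max -> 4.531571
  V(1,0) = exp(-r*dt) * [p*0.000000 + (1-p)*1.654166] = 0.855696; exercise = 0.000000; V(1,0) = max -> 0.855696
  V(1,1) = exp(-r*dt) * [p*1.654166 + (1-p)*4.531571] = 3.129187; exercise = 3.197707; V(1,1) = max -> 3.197707
  V(0,0) = exp(-r*dt) * [p*0.855696 + (1-p)*3.197707] = 2.060253; exercise = 1.640000; V(0,0) = max -> 2.060253


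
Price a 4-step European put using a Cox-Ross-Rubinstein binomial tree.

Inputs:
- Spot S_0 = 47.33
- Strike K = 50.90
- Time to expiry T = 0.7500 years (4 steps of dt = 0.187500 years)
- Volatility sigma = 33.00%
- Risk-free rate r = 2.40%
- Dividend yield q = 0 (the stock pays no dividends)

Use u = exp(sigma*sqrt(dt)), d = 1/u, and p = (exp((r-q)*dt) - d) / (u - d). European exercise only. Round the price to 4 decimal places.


Answer: Price = V(0,0) = 7.1111

Derivation:
dt = T/N = 0.187500
u = exp(sigma*sqrt(dt)) = 1.153608; d = 1/u = 0.866846
p = (exp((r-q)*dt) - d) / (u - d) = 0.480065
Discount per step: exp(-r*dt) = 0.995510
Stock lattice S(k, i) with i counting down-moves:
  k=0: S(0,0) = 47.3300
  k=1: S(1,0) = 54.6003; S(1,1) = 41.0278
  k=2: S(2,0) = 62.9873; S(2,1) = 47.3300; S(2,2) = 35.5648
  k=3: S(3,0) = 72.6626; S(3,1) = 54.6003; S(3,2) = 41.0278; S(3,3) = 30.8292
  k=4: S(4,0) = 83.8241; S(4,1) = 62.9873; S(4,2) = 47.3300; S(4,3) = 35.5648; S(4,4) = 26.7241
Terminal payoffs V(N, i) = max(K - S_T, 0):
  V(4,0) = 0.000000; V(4,1) = 0.000000; V(4,2) = 3.570000; V(4,3) = 15.335215; V(4,4) = 24.175852
Backward induction: V(k, i) = exp(-r*dt) * [p * V(k+1, i) + (1-p) * V(k+1, i+1)].
  V(3,0) = exp(-r*dt) * [p*0.000000 + (1-p)*0.000000] = 0.000000
  V(3,1) = exp(-r*dt) * [p*0.000000 + (1-p)*3.570000] = 1.847834
  V(3,2) = exp(-r*dt) * [p*3.570000 + (1-p)*15.335215] = 9.643654
  V(3,3) = exp(-r*dt) * [p*15.335215 + (1-p)*24.175852] = 19.842281
  V(2,0) = exp(-r*dt) * [p*0.000000 + (1-p)*1.847834] = 0.956440
  V(2,1) = exp(-r*dt) * [p*1.847834 + (1-p)*9.643654] = 5.874659
  V(2,2) = exp(-r*dt) * [p*9.643654 + (1-p)*19.842281] = 14.879170
  V(1,0) = exp(-r*dt) * [p*0.956440 + (1-p)*5.874659] = 3.497819
  V(1,1) = exp(-r*dt) * [p*5.874659 + (1-p)*14.879170] = 10.509023
  V(0,0) = exp(-r*dt) * [p*3.497819 + (1-p)*10.509023] = 7.111117
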